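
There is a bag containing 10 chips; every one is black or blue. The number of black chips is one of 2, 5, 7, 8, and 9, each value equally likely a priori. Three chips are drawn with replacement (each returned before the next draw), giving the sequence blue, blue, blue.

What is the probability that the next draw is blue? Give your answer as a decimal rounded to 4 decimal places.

Under each hypothesis, the probability of the observed sequence is: P(data | r = 2) = (8/10)(8/10)(8/10) = 0.512; P(data | r = 5) = (5/10)(5/10)(5/10) = 0.125; P(data | r = 7) = (3/10)(3/10)(3/10) = 0.027; P(data | r = 8) = (2/10)(2/10)(2/10) = 0.008; P(data | r = 9) = (1/10)(1/10)(1/10) = 0.001.
Weighting by the prior gives 1/5 · 0.512 = 0.1024, 1/5 · 0.125 = 0.025, 1/5 · 0.027 = 0.0054, 1/5 · 0.008 = 0.0016, 1/5 · 0.001 = 0.0002; summing to 0.1346.
Normalising, the posterior is P(r = 2 | data) = 0.76077, P(r = 5 | data) = 0.18574, P(r = 7 | data) = 0.040119, P(r = 8 | data) = 0.011887, P(r = 9 | data) = 0.0014859.
The predictive probability is P(blue next | data) = (4/5)(0.76077) + (1/2)(0.18574) + (3/10)(0.040119) + (1/5)(0.011887) + (1/10)(0.0014859) = 0.71605.

0.7160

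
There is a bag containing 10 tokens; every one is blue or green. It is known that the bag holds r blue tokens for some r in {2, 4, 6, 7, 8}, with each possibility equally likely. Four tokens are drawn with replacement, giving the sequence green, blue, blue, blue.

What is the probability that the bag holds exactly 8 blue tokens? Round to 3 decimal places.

For each hypothesis, P(data | H) works out to: P(data | r = 2) = (8/10)(2/10)(2/10)(2/10) = 0.0064; P(data | r = 4) = (6/10)(4/10)(4/10)(4/10) = 0.0384; P(data | r = 6) = (4/10)(6/10)(6/10)(6/10) = 0.0864; P(data | r = 7) = (3/10)(7/10)(7/10)(7/10) = 0.1029; P(data | r = 8) = (2/10)(8/10)(8/10)(8/10) = 0.1024.
The prior-weighted likelihoods are 1/5 · 0.0064 = 0.00128, 1/5 · 0.0384 = 0.00768, 1/5 · 0.0864 = 0.01728, 1/5 · 0.1029 = 0.02058, 1/5 · 0.1024 = 0.02048; with total 0.0673.
So P(r = 8 | data) = (0.02048) / (0.0673) = 0.30431.

0.304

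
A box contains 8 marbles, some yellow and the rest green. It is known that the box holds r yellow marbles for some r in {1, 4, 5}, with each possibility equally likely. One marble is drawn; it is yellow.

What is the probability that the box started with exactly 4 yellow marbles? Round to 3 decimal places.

0.400

For each hypothesis, P(data | H) works out to: P(data | r = 1) = (1/8) = 1/8; P(data | r = 4) = (4/8) = 1/2; P(data | r = 5) = (5/8) = 5/8.
The prior-weighted likelihoods are 1/3 · 1/8 = 1/24, 1/3 · 1/2 = 1/6, 1/3 · 5/8 = 5/24; with total 5/12.
By Bayes' rule, P(r = 4 | data) = (1/6) / (5/12) = 2/5.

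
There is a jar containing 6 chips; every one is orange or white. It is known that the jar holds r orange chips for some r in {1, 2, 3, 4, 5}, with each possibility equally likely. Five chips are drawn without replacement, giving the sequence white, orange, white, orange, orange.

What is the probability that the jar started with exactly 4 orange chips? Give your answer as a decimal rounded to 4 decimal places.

Under each hypothesis, the probability of the observed sequence is: P(data | r = 1) = (5/6)(1/5)(4/4)(0/3) = 0; P(data | r = 2) = (4/6)(2/5)(3/4)(1/3)(0/2) = 0; P(data | r = 3) = (3/6)(3/5)(2/4)(2/3)(1/2) = 1/20; P(data | r = 4) = (2/6)(4/5)(1/4)(3/3)(2/2) = 1/15; P(data | r = 5) = (1/6)(5/5)(0/4) = 0.
The prior-weighted likelihoods are 1/5 · 0 = 0, 1/5 · 0 = 0, 1/5 · 1/20 = 1/100, 1/5 · 1/15 = 1/75, 1/5 · 0 = 0; these sum to 7/300.
Hence P(r = 4 | data) = (1/75) / (7/300) = 4/7.

0.5714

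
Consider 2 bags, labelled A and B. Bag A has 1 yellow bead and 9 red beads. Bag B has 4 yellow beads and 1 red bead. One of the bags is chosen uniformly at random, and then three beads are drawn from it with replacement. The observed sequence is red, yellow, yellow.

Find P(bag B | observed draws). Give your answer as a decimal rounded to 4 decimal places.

0.9343

Compute the likelihood of the observed sequence for each case: P(data | bag A) = (9/10)(1/10)(1/10) = 0.009; P(data | bag B) = (1/5)(4/5)(4/5) = 0.128.
Multiplying each by its prior: 1/2 · 0.009 = 0.0045, 1/2 · 0.128 = 0.064; these sum to 0.0685.
Hence P(bag B | data) = (0.064) / (0.0685) = 0.93431.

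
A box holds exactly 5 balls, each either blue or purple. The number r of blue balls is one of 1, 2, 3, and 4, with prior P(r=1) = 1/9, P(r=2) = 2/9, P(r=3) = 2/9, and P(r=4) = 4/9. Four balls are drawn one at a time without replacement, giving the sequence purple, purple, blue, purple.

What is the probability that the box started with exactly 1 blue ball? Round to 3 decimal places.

0.500

For each hypothesis, P(data | H) works out to: P(data | r = 1) = (4/5)(3/4)(1/3)(2/2) = 1/5; P(data | r = 2) = (3/5)(2/4)(2/3)(1/2) = 1/10; P(data | r = 3) = (2/5)(1/4)(3/3)(0/2) = 0; P(data | r = 4) = (1/5)(0/4) = 0.
Weighting by the prior gives 1/9 · 1/5 = 1/45, 2/9 · 1/10 = 1/45, 2/9 · 0 = 0, 4/9 · 0 = 0; summing to 2/45.
So P(r = 1 | data) = (1/45) / (2/45) = 1/2.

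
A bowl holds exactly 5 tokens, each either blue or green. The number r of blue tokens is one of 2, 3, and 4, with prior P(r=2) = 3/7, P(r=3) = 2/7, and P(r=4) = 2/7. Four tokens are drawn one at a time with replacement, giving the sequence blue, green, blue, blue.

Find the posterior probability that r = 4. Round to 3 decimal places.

0.416

Under each hypothesis, the probability of the observed sequence is: P(data | r = 2) = (2/5)(3/5)(2/5)(2/5) = 0.0384; P(data | r = 3) = (3/5)(2/5)(3/5)(3/5) = 0.0864; P(data | r = 4) = (4/5)(1/5)(4/5)(4/5) = 0.1024.
The prior-weighted likelihoods are 3/7 · 0.0384 = 0.016457, 2/7 · 0.0864 = 0.024686, 2/7 · 0.1024 = 0.029257; summing to 0.0704.
By Bayes' rule, P(r = 4 | data) = (0.029257) / (0.0704) = 0.41558.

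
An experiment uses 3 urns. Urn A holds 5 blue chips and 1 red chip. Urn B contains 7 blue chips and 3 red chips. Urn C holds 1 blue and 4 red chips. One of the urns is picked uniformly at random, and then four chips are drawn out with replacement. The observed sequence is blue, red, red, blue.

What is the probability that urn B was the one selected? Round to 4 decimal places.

0.4956

For each hypothesis, P(data | H) works out to: P(data | urn A) = (5/6)(1/6)(1/6)(5/6) = 0.01929; P(data | urn B) = (7/10)(3/10)(3/10)(7/10) = 0.0441; P(data | urn C) = (1/5)(4/5)(4/5)(1/5) = 0.0256.
The prior-weighted likelihoods are 1/3 · 0.01929 = 0.00643, 1/3 · 0.0441 = 0.0147, 1/3 · 0.0256 = 0.0085333; these sum to 0.029663.
By Bayes' rule, P(urn B | data) = (0.0147) / (0.029663) = 0.49556.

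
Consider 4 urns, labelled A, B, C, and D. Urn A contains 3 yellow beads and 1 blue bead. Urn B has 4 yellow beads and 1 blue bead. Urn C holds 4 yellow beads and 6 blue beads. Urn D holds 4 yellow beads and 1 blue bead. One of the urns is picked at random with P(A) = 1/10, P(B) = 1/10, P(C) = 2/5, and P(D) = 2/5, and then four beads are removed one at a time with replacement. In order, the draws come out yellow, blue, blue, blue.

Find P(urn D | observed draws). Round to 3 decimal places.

0.066

Under each hypothesis, the probability of the observed sequence is: P(data | urn A) = (3/4)(1/4)(1/4)(1/4) = 0.011719; P(data | urn B) = (4/5)(1/5)(1/5)(1/5) = 0.0064; P(data | urn C) = (4/10)(6/10)(6/10)(6/10) = 0.0864; P(data | urn D) = (4/5)(1/5)(1/5)(1/5) = 0.0064.
Weighting by the prior gives 1/10 · 0.011719 = 0.0011719, 1/10 · 0.0064 = 0.00064, 2/5 · 0.0864 = 0.03456, 2/5 · 0.0064 = 0.00256; summing to 0.038932.
Hence P(urn D | data) = (0.00256) / (0.038932) = 0.065756.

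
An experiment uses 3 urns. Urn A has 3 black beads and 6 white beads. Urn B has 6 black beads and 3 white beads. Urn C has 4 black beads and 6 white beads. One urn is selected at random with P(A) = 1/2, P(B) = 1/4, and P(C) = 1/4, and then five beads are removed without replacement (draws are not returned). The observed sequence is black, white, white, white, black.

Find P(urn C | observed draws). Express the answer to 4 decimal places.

The likelihood of the observed sequence under each hypothesis: P(data | urn A) = (3/9)(6/8)(5/7)(4/6)(2/5) = 1/21; P(data | urn B) = (6/9)(3/8)(2/7)(1/6)(5/5) = 1/84; P(data | urn C) = (4/10)(6/9)(5/8)(4/7)(3/6) = 1/21.
Weighting by the prior gives 1/2 · 1/21 = 1/42, 1/4 · 1/84 = 1/336, 1/4 · 1/21 = 1/84; these sum to 13/336.
Therefore the posterior P(urn C | data) = (1/84) / (13/336) = 4/13.

0.3077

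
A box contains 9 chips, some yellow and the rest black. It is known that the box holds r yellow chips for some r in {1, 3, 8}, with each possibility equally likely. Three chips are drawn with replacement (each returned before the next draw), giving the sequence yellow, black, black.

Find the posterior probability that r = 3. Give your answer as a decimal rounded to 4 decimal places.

For each hypothesis, P(data | H) works out to: P(data | r = 1) = (1/9)(8/9)(8/9) = 0.087791; P(data | r = 3) = (3/9)(6/9)(6/9) = 0.14815; P(data | r = 8) = (8/9)(1/9)(1/9) = 0.010974.
The prior-weighted likelihoods are 1/3 · 0.087791 = 0.029264, 1/3 · 0.14815 = 0.049383, 1/3 · 0.010974 = 0.003658; summing to 0.082305.
Therefore the posterior P(r = 3 | data) = (0.049383) / (0.082305) = 0.6.

0.6000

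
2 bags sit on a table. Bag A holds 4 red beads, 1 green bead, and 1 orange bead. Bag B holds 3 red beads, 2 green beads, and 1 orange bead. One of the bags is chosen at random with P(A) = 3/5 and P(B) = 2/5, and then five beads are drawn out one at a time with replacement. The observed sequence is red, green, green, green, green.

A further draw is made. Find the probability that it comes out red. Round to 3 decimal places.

0.519

The likelihood of the observed sequence under each hypothesis: P(data | bag A) = (4/6)(1/6)(1/6)(1/6)(1/6) = 0.0005144; P(data | bag B) = (3/6)(2/6)(2/6)(2/6)(2/6) = 0.0061728.
The prior-weighted likelihoods are 3/5 · 0.0005144 = 0.00030864, 2/5 · 0.0061728 = 0.0024691; with total 0.0027778.
Normalising, the posterior is P(bag A | data) = 0.11111, P(bag B | data) = 0.88889.
Averaging over the posterior, P(red next | data) = (2/3)(0.11111) + (1/2)(0.88889) = 0.51852.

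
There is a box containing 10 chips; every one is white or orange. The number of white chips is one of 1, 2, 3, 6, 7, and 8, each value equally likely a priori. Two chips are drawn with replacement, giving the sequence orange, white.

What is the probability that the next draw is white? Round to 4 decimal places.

0.4888

For each hypothesis, P(data | H) works out to: P(data | r = 1) = (9/10)(1/10) = 9/100; P(data | r = 2) = (8/10)(2/10) = 4/25; P(data | r = 3) = (7/10)(3/10) = 21/100; P(data | r = 6) = (4/10)(6/10) = 6/25; P(data | r = 7) = (3/10)(7/10) = 21/100; P(data | r = 8) = (2/10)(8/10) = 4/25.
The prior-weighted likelihoods are 1/6 · 9/100 = 3/200, 1/6 · 4/25 = 2/75, 1/6 · 21/100 = 7/200, 1/6 · 6/25 = 1/25, 1/6 · 21/100 = 7/200, 1/6 · 4/25 = 2/75; with total 107/600.
Normalising, the posterior is P(r = 1 | data) = 0.084112, P(r = 2 | data) = 0.14953, P(r = 3 | data) = 0.19626, P(r = 6 | data) = 0.2243, P(r = 7 | data) = 0.19626, P(r = 8 | data) = 0.14953.
So P(white next | data) = Σ P(white next | H) P(H | data) = (1/10)(0.084112) + (1/5)(0.14953) + (3/10)(0.19626) + (3/5)(0.2243) + (7/10)(0.19626) + (4/5)(0.14953) = 0.48879.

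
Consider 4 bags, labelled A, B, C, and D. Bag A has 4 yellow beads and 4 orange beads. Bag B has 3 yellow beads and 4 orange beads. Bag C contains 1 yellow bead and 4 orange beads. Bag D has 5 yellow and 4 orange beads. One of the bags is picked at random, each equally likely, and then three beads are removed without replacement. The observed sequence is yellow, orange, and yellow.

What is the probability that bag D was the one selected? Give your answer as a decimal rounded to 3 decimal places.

For each hypothesis, P(data | H) works out to: P(data | bag A) = (4/8)(4/7)(3/6) = 0.14286; P(data | bag B) = (3/7)(4/6)(2/5) = 0.11429; P(data | bag C) = (1/5)(4/4)(0/3) = 0; P(data | bag D) = (5/9)(4/8)(4/7) = 0.15873.
Multiplying each by its prior: 1/4 · 0.14286 = 0.035714, 1/4 · 0.11429 = 0.028571, 1/4 · 0 = 0, 1/4 · 0.15873 = 0.039683; these sum to 0.10397.
So P(bag D | data) = (0.039683) / (0.10397) = 0.38168.

0.382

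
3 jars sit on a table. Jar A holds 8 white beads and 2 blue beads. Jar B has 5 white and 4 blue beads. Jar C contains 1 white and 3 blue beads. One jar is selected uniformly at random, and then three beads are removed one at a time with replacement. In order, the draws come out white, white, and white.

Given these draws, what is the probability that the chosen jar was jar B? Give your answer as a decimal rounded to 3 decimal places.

0.245

Under each hypothesis, the probability of the observed sequence is: P(data | jar A) = (8/10)(8/10)(8/10) = 0.512; P(data | jar B) = (5/9)(5/9)(5/9) = 0.17147; P(data | jar C) = (1/4)(1/4)(1/4) = 0.015625.
The prior-weighted likelihoods are 1/3 · 0.512 = 0.17067, 1/3 · 0.17147 = 0.057156, 1/3 · 0.015625 = 0.0052083; with total 0.23303.
Hence P(jar B | data) = (0.057156) / (0.23303) = 0.24527.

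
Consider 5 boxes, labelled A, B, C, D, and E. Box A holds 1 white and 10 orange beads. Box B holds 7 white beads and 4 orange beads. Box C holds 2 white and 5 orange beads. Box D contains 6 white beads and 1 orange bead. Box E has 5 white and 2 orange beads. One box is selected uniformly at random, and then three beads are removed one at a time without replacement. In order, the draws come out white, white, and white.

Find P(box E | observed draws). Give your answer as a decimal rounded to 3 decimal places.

Compute the likelihood of the observed sequence for each case: P(data | box A) = (1/11)(0/10) = 0; P(data | box B) = (7/11)(6/10)(5/9) = 0.21212; P(data | box C) = (2/7)(1/6)(0/5) = 0; P(data | box D) = (6/7)(5/6)(4/5) = 0.57143; P(data | box E) = (5/7)(4/6)(3/5) = 0.28571.
Multiplying each by its prior: 1/5 · 0 = 0, 1/5 · 0.21212 = 0.042424, 1/5 · 0 = 0, 1/5 · 0.57143 = 0.11429, 1/5 · 0.28571 = 0.057143; summing to 0.21385.
Hence P(box E | data) = (0.057143) / (0.21385) = 0.26721.

0.267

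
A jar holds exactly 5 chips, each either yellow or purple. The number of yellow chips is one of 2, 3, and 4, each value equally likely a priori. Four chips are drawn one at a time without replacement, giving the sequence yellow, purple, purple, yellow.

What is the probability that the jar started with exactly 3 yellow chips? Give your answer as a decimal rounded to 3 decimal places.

Compute the likelihood of the observed sequence for each case: P(data | r = 2) = (2/5)(3/4)(2/3)(1/2) = 1/10; P(data | r = 3) = (3/5)(2/4)(1/3)(2/2) = 1/10; P(data | r = 4) = (4/5)(1/4)(0/3) = 0.
Multiplying each by its prior: 1/3 · 1/10 = 1/30, 1/3 · 1/10 = 1/30, 1/3 · 0 = 0; these sum to 1/15.
Hence P(r = 3 | data) = (1/30) / (1/15) = 1/2.

0.500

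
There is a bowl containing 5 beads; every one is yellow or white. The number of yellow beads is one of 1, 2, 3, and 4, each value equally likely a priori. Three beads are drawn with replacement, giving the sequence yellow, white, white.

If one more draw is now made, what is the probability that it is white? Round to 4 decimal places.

Under each hypothesis, the probability of the observed sequence is: P(data | r = 1) = (1/5)(4/5)(4/5) = 16/125; P(data | r = 2) = (2/5)(3/5)(3/5) = 18/125; P(data | r = 3) = (3/5)(2/5)(2/5) = 12/125; P(data | r = 4) = (4/5)(1/5)(1/5) = 4/125.
Multiplying each by its prior: 1/4 · 16/125 = 4/125, 1/4 · 18/125 = 9/250, 1/4 · 12/125 = 3/125, 1/4 · 4/125 = 1/125; these sum to 1/10.
Dividing through by the total gives posterior P(r = 1 | data) = 8/25, P(r = 2 | data) = 9/25, P(r = 3 | data) = 6/25, P(r = 4 | data) = 2/25.
Averaging over the posterior, P(white next | data) = (4/5)(8/25) + (3/5)(9/25) + (2/5)(6/25) + (1/5)(2/25) = 73/125.

0.5840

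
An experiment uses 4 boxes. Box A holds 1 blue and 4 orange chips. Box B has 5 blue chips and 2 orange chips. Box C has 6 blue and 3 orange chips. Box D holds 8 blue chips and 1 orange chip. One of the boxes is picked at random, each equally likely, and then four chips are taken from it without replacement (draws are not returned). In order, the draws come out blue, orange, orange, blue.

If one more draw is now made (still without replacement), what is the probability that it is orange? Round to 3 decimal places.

0.111

The likelihood of the observed sequence under each hypothesis: P(data | box A) = (1/5)(4/4)(3/3)(0/2) = 0; P(data | box B) = (5/7)(2/6)(1/5)(4/4) = 1/21; P(data | box C) = (6/9)(3/8)(2/7)(5/6) = 5/84; P(data | box D) = (8/9)(1/8)(0/7) = 0.
Weighting by the prior gives 1/4 · 0 = 0, 1/4 · 1/21 = 1/84, 1/4 · 5/84 = 5/336, 1/4 · 0 = 0; with total 3/112.
Dividing through by the total gives posterior P(box A | data) = 0, P(box B | data) = 4/9, P(box C | data) = 5/9, P(box D | data) = 0.
So P(orange next | data) = Σ P(orange next | H) P(H | data) = (0)(4/9) + (1/5)(5/9) = 1/9.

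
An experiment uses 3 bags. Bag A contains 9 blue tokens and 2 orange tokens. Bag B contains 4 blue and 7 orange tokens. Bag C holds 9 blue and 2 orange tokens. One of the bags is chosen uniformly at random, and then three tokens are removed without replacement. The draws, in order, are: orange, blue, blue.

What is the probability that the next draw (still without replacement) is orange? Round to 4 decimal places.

The likelihood of the observed sequence under each hypothesis: P(data | bag A) = (2/11)(9/10)(8/9) = 8/55; P(data | bag B) = (7/11)(4/10)(3/9) = 14/165; P(data | bag C) = (2/11)(9/10)(8/9) = 8/55.
The prior-weighted likelihoods are 1/3 · 8/55 = 8/165, 1/3 · 14/165 = 14/495, 1/3 · 8/55 = 8/165; these sum to 62/495.
The posterior is then P(bag A | data) = 12/31, P(bag B | data) = 7/31, P(bag C | data) = 12/31.
Averaging over the posterior, P(orange next | data) = (1/8)(12/31) + (3/4)(7/31) + (1/8)(12/31) = 33/124.

0.2661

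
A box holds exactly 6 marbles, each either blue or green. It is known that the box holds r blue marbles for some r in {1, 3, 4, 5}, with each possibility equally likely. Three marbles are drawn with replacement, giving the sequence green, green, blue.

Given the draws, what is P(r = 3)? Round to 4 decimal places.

For each hypothesis, P(data | H) works out to: P(data | r = 1) = (5/6)(5/6)(1/6) = 25/216; P(data | r = 3) = (3/6)(3/6)(3/6) = 1/8; P(data | r = 4) = (2/6)(2/6)(4/6) = 2/27; P(data | r = 5) = (1/6)(1/6)(5/6) = 5/216.
The prior-weighted likelihoods are 1/4 · 25/216 = 25/864, 1/4 · 1/8 = 1/32, 1/4 · 2/27 = 1/54, 1/4 · 5/216 = 5/864; summing to 73/864.
Therefore the posterior P(r = 3 | data) = (1/32) / (73/864) = 27/73.

0.3699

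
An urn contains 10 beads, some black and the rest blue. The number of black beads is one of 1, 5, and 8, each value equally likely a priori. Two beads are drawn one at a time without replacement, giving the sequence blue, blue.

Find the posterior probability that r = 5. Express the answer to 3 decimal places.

The likelihood of the observed sequence under each hypothesis: P(data | r = 1) = (9/10)(8/9) = 4/5; P(data | r = 5) = (5/10)(4/9) = 2/9; P(data | r = 8) = (2/10)(1/9) = 1/45.
Weighting by the prior gives 1/3 · 4/5 = 4/15, 1/3 · 2/9 = 2/27, 1/3 · 1/45 = 1/135; these sum to 47/135.
By Bayes' rule, P(r = 5 | data) = (2/27) / (47/135) = 10/47.

0.213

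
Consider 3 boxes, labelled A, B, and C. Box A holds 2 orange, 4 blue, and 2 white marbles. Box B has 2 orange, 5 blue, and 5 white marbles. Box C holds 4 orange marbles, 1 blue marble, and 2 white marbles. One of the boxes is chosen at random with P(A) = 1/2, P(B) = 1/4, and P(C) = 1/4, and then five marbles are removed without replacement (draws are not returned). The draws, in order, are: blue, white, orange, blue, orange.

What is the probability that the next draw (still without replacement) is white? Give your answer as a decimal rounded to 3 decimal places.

0.364

The likelihood of the observed sequence under each hypothesis: P(data | box A) = (4/8)(2/7)(2/6)(3/5)(1/4) = 0.0071429; P(data | box B) = (5/12)(5/11)(2/10)(4/9)(1/8) = 0.0021044; P(data | box C) = (1/7)(2/6)(4/5)(0/4) = 0.
Weighting by the prior gives 1/2 · 0.0071429 = 0.0035714, 1/4 · 0.0021044 = 0.00052609, 1/4 · 0 = 0; with total 0.0040975.
Normalising, the posterior is P(box A | data) = 0.87161, P(box B | data) = 0.12839, P(box C | data) = 0.
Averaging over the posterior, P(white next | data) = (1/3)(0.87161) + (4/7)(0.12839) = 0.3639.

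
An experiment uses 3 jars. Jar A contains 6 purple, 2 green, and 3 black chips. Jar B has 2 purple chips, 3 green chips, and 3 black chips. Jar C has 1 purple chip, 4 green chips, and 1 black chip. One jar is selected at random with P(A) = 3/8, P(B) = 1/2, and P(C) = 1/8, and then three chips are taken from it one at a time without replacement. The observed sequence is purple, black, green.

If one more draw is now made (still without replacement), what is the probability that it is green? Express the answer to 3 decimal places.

For each hypothesis, P(data | H) works out to: P(data | jar A) = (6/11)(3/10)(2/9) = 0.036364; P(data | jar B) = (2/8)(3/7)(3/6) = 0.053571; P(data | jar C) = (1/6)(1/5)(4/4) = 0.033333.
Weighting by the prior gives 3/8 · 0.036364 = 0.013636, 1/2 · 0.053571 = 0.026786, 1/8 · 0.033333 = 0.0041667; summing to 0.044589.
Dividing through by the total gives posterior P(jar A | data) = 0.30583, P(jar B | data) = 0.60073, P(jar C | data) = 0.093447.
Averaging over the posterior, P(green next | data) = (1/8)(0.30583) + (2/5)(0.60073) + (1)(0.093447) = 0.37197.

0.372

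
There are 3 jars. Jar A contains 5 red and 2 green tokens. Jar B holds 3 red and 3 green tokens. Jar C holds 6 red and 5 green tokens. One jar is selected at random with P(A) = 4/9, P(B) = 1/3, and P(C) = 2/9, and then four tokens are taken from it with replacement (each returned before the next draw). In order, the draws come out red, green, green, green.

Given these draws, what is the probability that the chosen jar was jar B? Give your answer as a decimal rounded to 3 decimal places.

0.526

Compute the likelihood of the observed sequence for each case: P(data | jar A) = (5/7)(2/7)(2/7)(2/7) = 0.01666; P(data | jar B) = (3/6)(3/6)(3/6)(3/6) = 0.0625; P(data | jar C) = (6/11)(5/11)(5/11)(5/11) = 0.051226.
Weighting by the prior gives 4/9 · 0.01666 = 0.0074043, 1/3 · 0.0625 = 0.020833, 2/9 · 0.051226 = 0.011384; with total 0.039621.
Hence P(jar B | data) = (0.020833) / (0.039621) = 0.52581.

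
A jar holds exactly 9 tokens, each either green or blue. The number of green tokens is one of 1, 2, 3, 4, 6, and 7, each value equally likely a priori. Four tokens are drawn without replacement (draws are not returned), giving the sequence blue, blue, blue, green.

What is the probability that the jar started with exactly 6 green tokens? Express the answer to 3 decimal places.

For each hypothesis, P(data | H) works out to: P(data | r = 1) = (8/9)(7/8)(6/7)(1/6) = 1/9; P(data | r = 2) = (7/9)(6/8)(5/7)(2/6) = 5/36; P(data | r = 3) = (6/9)(5/8)(4/7)(3/6) = 5/42; P(data | r = 4) = (5/9)(4/8)(3/7)(4/6) = 5/63; P(data | r = 6) = (3/9)(2/8)(1/7)(6/6) = 1/84; P(data | r = 7) = (2/9)(1/8)(0/7) = 0.
The prior-weighted likelihoods are 1/6 · 1/9 = 1/54, 1/6 · 5/36 = 5/216, 1/6 · 5/42 = 5/252, 1/6 · 5/63 = 5/378, 1/6 · 1/84 = 1/504, 1/6 · 0 = 0; summing to 29/378.
By Bayes' rule, P(r = 6 | data) = (1/504) / (29/378) = 3/116.

0.026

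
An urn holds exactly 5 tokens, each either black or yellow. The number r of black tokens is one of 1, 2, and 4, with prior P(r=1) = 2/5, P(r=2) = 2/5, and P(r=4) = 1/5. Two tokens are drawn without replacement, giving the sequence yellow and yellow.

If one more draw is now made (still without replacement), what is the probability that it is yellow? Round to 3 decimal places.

The likelihood of the observed sequence under each hypothesis: P(data | r = 1) = (4/5)(3/4) = 3/5; P(data | r = 2) = (3/5)(2/4) = 3/10; P(data | r = 4) = (1/5)(0/4) = 0.
Multiplying each by its prior: 2/5 · 3/5 = 6/25, 2/5 · 3/10 = 3/25, 1/5 · 0 = 0; with total 9/25.
The posterior is then P(r = 1 | data) = 2/3, P(r = 2 | data) = 1/3, P(r = 4 | data) = 0.
The predictive probability is P(yellow next | data) = (2/3)(2/3) + (1/3)(1/3) = 5/9.

0.556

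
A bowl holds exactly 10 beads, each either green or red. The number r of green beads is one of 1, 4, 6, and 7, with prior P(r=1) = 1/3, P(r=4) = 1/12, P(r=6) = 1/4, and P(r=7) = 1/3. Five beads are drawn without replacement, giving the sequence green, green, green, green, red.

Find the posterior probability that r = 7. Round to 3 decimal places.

Compute the likelihood of the observed sequence for each case: P(data | r = 1) = (1/10)(0/9) = 0; P(data | r = 4) = (4/10)(3/9)(2/8)(1/7)(6/6) = 0.0047619; P(data | r = 6) = (6/10)(5/9)(4/8)(3/7)(4/6) = 0.047619; P(data | r = 7) = (7/10)(6/9)(5/8)(4/7)(3/6) = 0.083333.
Weighting by the prior gives 1/3 · 0 = 0, 1/12 · 0.0047619 = 0.00039683, 1/4 · 0.047619 = 0.011905, 1/3 · 0.083333 = 0.027778; summing to 0.040079.
Hence P(r = 7 | data) = (0.027778) / (0.040079) = 0.69307.

0.693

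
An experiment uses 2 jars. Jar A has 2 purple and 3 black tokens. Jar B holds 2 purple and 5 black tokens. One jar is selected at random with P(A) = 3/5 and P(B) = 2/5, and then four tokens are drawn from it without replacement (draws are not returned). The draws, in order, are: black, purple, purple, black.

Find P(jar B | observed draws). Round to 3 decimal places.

0.241

Compute the likelihood of the observed sequence for each case: P(data | jar A) = (3/5)(2/4)(1/3)(2/2) = 0.1; P(data | jar B) = (5/7)(2/6)(1/5)(4/4) = 0.047619.
Weighting by the prior gives 3/5 · 0.1 = 0.06, 2/5 · 0.047619 = 0.019048; summing to 0.079048.
So P(jar B | data) = (0.019048) / (0.079048) = 0.24096.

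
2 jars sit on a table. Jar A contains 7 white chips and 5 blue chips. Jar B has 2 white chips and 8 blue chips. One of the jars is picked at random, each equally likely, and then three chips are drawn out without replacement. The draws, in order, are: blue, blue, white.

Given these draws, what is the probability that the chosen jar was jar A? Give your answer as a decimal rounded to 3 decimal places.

Under each hypothesis, the probability of the observed sequence is: P(data | jar A) = (5/12)(4/11)(7/10) = 0.10606; P(data | jar B) = (8/10)(7/9)(2/8) = 0.15556.
The prior-weighted likelihoods are 1/2 · 0.10606 = 0.05303, 1/2 · 0.15556 = 0.077778; these sum to 0.13081.
So P(jar A | data) = (0.05303) / (0.13081) = 0.40541.

0.405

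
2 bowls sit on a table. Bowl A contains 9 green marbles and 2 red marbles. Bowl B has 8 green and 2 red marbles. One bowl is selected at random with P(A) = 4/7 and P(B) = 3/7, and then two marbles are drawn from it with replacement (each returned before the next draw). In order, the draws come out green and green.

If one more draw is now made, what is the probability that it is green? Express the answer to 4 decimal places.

0.8106

For each hypothesis, P(data | H) works out to: P(data | bowl A) = (9/11)(9/11) = 0.66942; P(data | bowl B) = (8/10)(8/10) = 0.64.
Weighting by the prior gives 4/7 · 0.66942 = 0.38253, 3/7 · 0.64 = 0.27429; with total 0.65681.
Dividing through by the total gives posterior P(bowl A | data) = 0.5824, P(bowl B | data) = 0.4176.
The predictive probability is P(green next | data) = (9/11)(0.5824) + (4/5)(0.4176) = 0.81059.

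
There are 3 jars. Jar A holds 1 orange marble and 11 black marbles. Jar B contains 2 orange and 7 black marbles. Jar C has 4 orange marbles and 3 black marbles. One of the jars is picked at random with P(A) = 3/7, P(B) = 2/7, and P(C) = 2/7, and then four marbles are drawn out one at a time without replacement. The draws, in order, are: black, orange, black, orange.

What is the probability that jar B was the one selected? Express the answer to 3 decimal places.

Compute the likelihood of the observed sequence for each case: P(data | jar A) = (11/12)(1/11)(10/10)(0/9) = 0; P(data | jar B) = (7/9)(2/8)(6/7)(1/6) = 0.027778; P(data | jar C) = (3/7)(4/6)(2/5)(3/4) = 0.085714.
Weighting by the prior gives 3/7 · 0 = 0, 2/7 · 0.027778 = 0.0079365, 2/7 · 0.085714 = 0.02449; summing to 0.032426.
Therefore the posterior P(jar B | data) = (0.0079365) / (0.032426) = 0.24476.

0.245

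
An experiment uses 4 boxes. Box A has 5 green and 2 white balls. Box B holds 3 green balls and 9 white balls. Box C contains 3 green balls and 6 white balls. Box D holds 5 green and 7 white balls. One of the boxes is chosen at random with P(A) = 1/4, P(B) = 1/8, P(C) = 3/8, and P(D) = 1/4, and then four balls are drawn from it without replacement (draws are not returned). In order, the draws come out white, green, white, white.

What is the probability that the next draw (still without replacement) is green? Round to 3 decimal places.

0.398

Compute the likelihood of the observed sequence for each case: P(data | box A) = (2/7)(5/6)(1/5)(0/4) = 0; P(data | box B) = (9/12)(3/11)(8/10)(7/9) = 0.12727; P(data | box C) = (6/9)(3/8)(5/7)(4/6) = 0.11905; P(data | box D) = (7/12)(5/11)(6/10)(5/9) = 0.088384.
Multiplying each by its prior: 1/4 · 0 = 0, 1/8 · 0.12727 = 0.015909, 3/8 · 0.11905 = 0.044643, 1/4 · 0.088384 = 0.022096; with total 0.082648.
The posterior is then P(box A | data) = 0, P(box B | data) = 0.19249, P(box C | data) = 0.54016, P(box D | data) = 0.26735.
Averaging over the posterior, P(green next | data) = (1/4)(0.19249) + (2/5)(0.54016) + (1/2)(0.26735) = 0.39786.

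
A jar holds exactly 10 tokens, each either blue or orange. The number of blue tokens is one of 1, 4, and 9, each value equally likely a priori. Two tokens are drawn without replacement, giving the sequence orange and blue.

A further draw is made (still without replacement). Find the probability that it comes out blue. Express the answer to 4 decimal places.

0.4286

The likelihood of the observed sequence under each hypothesis: P(data | r = 1) = (9/10)(1/9) = 1/10; P(data | r = 4) = (6/10)(4/9) = 4/15; P(data | r = 9) = (1/10)(9/9) = 1/10.
Multiplying each by its prior: 1/3 · 1/10 = 1/30, 1/3 · 4/15 = 4/45, 1/3 · 1/10 = 1/30; these sum to 7/45.
Normalising, the posterior is P(r = 1 | data) = 3/14, P(r = 4 | data) = 4/7, P(r = 9 | data) = 3/14.
Averaging over the posterior, P(blue next | data) = (0)(3/14) + (3/8)(4/7) + (1)(3/14) = 3/7.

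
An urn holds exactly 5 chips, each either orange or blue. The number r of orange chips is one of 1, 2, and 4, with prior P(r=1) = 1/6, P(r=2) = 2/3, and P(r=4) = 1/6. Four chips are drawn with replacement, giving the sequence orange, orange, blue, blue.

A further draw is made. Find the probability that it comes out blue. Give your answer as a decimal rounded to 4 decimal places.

Compute the likelihood of the observed sequence for each case: P(data | r = 1) = (1/5)(1/5)(4/5)(4/5) = 0.0256; P(data | r = 2) = (2/5)(2/5)(3/5)(3/5) = 0.0576; P(data | r = 4) = (4/5)(4/5)(1/5)(1/5) = 0.0256.
Multiplying each by its prior: 1/6 · 0.0256 = 0.0042667, 2/3 · 0.0576 = 0.0384, 1/6 · 0.0256 = 0.0042667; with total 0.046933.
Normalising, the posterior is P(r = 1 | data) = 0.090909, P(r = 2 | data) = 0.81818, P(r = 4 | data) = 0.090909.
Averaging over the posterior, P(blue next | data) = (4/5)(0.090909) + (3/5)(0.81818) + (1/5)(0.090909) = 0.58182.

0.5818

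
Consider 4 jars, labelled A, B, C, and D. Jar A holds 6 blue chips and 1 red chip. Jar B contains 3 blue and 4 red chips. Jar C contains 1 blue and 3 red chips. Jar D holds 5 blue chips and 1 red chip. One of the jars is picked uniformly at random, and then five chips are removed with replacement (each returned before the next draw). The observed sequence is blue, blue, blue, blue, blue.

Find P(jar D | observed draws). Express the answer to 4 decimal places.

The likelihood of the observed sequence under each hypothesis: P(data | jar A) = (6/7)(6/7)(6/7)(6/7)(6/7) = 0.46266; P(data | jar B) = (3/7)(3/7)(3/7)(3/7)(3/7) = 0.014458; P(data | jar C) = (1/4)(1/4)(1/4)(1/4)(1/4) = 0.00097656; P(data | jar D) = (5/6)(5/6)(5/6)(5/6)(5/6) = 0.40188.
The prior-weighted likelihoods are 1/4 · 0.46266 = 0.11567, 1/4 · 0.014458 = 0.0036146, 1/4 · 0.00097656 = 0.00024414, 1/4 · 0.40188 = 0.10047; summing to 0.21999.
So P(jar D | data) = (0.10047) / (0.21999) = 0.45669.

0.4567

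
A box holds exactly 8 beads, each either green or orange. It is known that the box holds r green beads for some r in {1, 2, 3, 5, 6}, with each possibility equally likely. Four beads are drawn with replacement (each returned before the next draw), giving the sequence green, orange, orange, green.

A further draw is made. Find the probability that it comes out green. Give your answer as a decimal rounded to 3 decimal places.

For each hypothesis, P(data | H) works out to: P(data | r = 1) = (1/8)(7/8)(7/8)(1/8) = 0.011963; P(data | r = 2) = (2/8)(6/8)(6/8)(2/8) = 0.035156; P(data | r = 3) = (3/8)(5/8)(5/8)(3/8) = 0.054932; P(data | r = 5) = (5/8)(3/8)(3/8)(5/8) = 0.054932; P(data | r = 6) = (6/8)(2/8)(2/8)(6/8) = 0.035156.
The prior-weighted likelihoods are 1/5 · 0.011963 = 0.0023926, 1/5 · 0.035156 = 0.0070313, 1/5 · 0.054932 = 0.010986, 1/5 · 0.054932 = 0.010986, 1/5 · 0.035156 = 0.0070313; these sum to 0.038428.
Dividing through by the total gives posterior P(r = 1 | data) = 0.062262, P(r = 2 | data) = 0.18297, P(r = 3 | data) = 0.2859, P(r = 5 | data) = 0.2859, P(r = 6 | data) = 0.18297.
Averaging over the posterior, P(green next | data) = (1/8)(0.062262) + (1/4)(0.18297) + (3/8)(0.2859) + (5/8)(0.2859) + (3/4)(0.18297) = 0.47665.

0.477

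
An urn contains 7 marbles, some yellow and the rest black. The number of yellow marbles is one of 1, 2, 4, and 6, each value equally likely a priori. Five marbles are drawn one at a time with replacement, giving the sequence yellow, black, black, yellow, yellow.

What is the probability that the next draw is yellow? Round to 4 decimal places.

Compute the likelihood of the observed sequence for each case: P(data | r = 1) = (1/7)(6/7)(6/7)(1/7)(1/7) = 0.002142; P(data | r = 2) = (2/7)(5/7)(5/7)(2/7)(2/7) = 0.0119; P(data | r = 4) = (4/7)(3/7)(3/7)(4/7)(4/7) = 0.034271; P(data | r = 6) = (6/7)(1/7)(1/7)(6/7)(6/7) = 0.012852.
Weighting by the prior gives 1/4 · 0.002142 = 0.00053549, 1/4 · 0.0119 = 0.002975, 1/4 · 0.034271 = 0.0085679, 1/4 · 0.012852 = 0.0032129; with total 0.015291.
Normalising, the posterior is P(r = 1 | data) = 0.035019, P(r = 2 | data) = 0.19455, P(r = 4 | data) = 0.56031, P(r = 6 | data) = 0.21012.
Averaging over the posterior, P(yellow next | data) = (1/7)(0.035019) + (2/7)(0.19455) + (4/7)(0.56031) + (6/7)(0.21012) = 0.56087.

0.5609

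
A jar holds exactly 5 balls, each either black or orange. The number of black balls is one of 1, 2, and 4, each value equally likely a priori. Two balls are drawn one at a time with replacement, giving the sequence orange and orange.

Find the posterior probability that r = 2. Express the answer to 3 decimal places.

The likelihood of the observed sequence under each hypothesis: P(data | r = 1) = (4/5)(4/5) = 16/25; P(data | r = 2) = (3/5)(3/5) = 9/25; P(data | r = 4) = (1/5)(1/5) = 1/25.
Weighting by the prior gives 1/3 · 16/25 = 16/75, 1/3 · 9/25 = 3/25, 1/3 · 1/25 = 1/75; summing to 26/75.
By Bayes' rule, P(r = 2 | data) = (3/25) / (26/75) = 9/26.

0.346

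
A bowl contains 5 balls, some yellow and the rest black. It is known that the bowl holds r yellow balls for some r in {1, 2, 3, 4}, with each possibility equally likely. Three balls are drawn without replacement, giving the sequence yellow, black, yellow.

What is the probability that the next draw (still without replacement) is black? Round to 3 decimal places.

Compute the likelihood of the observed sequence for each case: P(data | r = 1) = (1/5)(4/4)(0/3) = 0; P(data | r = 2) = (2/5)(3/4)(1/3) = 1/10; P(data | r = 3) = (3/5)(2/4)(2/3) = 1/5; P(data | r = 4) = (4/5)(1/4)(3/3) = 1/5.
Weighting by the prior gives 1/4 · 0 = 0, 1/4 · 1/10 = 1/40, 1/4 · 1/5 = 1/20, 1/4 · 1/5 = 1/20; with total 1/8.
The posterior is then P(r = 1 | data) = 0, P(r = 2 | data) = 1/5, P(r = 3 | data) = 2/5, P(r = 4 | data) = 2/5.
Averaging over the posterior, P(black next | data) = (1)(1/5) + (1/2)(2/5) + (0)(2/5) = 2/5.

0.400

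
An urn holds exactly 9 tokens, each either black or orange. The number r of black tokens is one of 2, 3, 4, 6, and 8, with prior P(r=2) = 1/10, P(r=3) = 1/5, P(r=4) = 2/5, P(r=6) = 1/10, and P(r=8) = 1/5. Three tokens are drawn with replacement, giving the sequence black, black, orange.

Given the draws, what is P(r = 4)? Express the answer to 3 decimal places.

0.462

Compute the likelihood of the observed sequence for each case: P(data | r = 2) = (2/9)(2/9)(7/9) = 0.038409; P(data | r = 3) = (3/9)(3/9)(6/9) = 0.074074; P(data | r = 4) = (4/9)(4/9)(5/9) = 0.10974; P(data | r = 6) = (6/9)(6/9)(3/9) = 0.14815; P(data | r = 8) = (8/9)(8/9)(1/9) = 0.087791.
Weighting by the prior gives 1/10 · 0.038409 = 0.0038409, 1/5 · 0.074074 = 0.014815, 2/5 · 0.10974 = 0.043896, 1/10 · 0.14815 = 0.014815, 1/5 · 0.087791 = 0.017558; these sum to 0.094925.
Therefore the posterior P(r = 4 | data) = (0.043896) / (0.094925) = 0.46243.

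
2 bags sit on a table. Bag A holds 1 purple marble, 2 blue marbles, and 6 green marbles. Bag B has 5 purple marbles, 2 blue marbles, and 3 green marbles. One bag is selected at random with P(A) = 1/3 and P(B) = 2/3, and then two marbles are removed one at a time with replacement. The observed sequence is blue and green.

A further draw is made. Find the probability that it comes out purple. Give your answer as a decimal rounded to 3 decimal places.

0.285

For each hypothesis, P(data | H) works out to: P(data | bag A) = (2/9)(6/9) = 0.14815; P(data | bag B) = (2/10)(3/10) = 0.06.
The prior-weighted likelihoods are 1/3 · 0.14815 = 0.049383, 2/3 · 0.06 = 0.04; with total 0.089383.
Dividing through by the total gives posterior P(bag A | data) = 0.55249, P(bag B | data) = 0.44751.
The predictive probability is P(purple next | data) = (1/9)(0.55249) + (1/2)(0.44751) = 0.28514.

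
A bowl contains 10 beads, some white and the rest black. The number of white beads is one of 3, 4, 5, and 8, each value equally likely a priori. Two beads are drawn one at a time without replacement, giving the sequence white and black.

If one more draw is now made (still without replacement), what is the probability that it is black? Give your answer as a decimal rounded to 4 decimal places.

Compute the likelihood of the observed sequence for each case: P(data | r = 3) = (3/10)(7/9) = 7/30; P(data | r = 4) = (4/10)(6/9) = 4/15; P(data | r = 5) = (5/10)(5/9) = 5/18; P(data | r = 8) = (8/10)(2/9) = 8/45.
Weighting by the prior gives 1/4 · 7/30 = 7/120, 1/4 · 4/15 = 1/15, 1/4 · 5/18 = 5/72, 1/4 · 8/45 = 2/45; with total 43/180.
Normalising, the posterior is P(r = 3 | data) = 21/86, P(r = 4 | data) = 12/43, P(r = 5 | data) = 25/86, P(r = 8 | data) = 8/43.
The predictive probability is P(black next | data) = (3/4)(21/86) + (5/8)(12/43) + (1/2)(25/86) + (1/8)(8/43) = 181/344.

0.5262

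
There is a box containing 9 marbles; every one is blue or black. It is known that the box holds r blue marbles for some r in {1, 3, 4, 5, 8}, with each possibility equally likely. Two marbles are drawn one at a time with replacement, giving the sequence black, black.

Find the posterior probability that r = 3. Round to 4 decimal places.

0.2535

For each hypothesis, P(data | H) works out to: P(data | r = 1) = (8/9)(8/9) = 64/81; P(data | r = 3) = (6/9)(6/9) = 4/9; P(data | r = 4) = (5/9)(5/9) = 25/81; P(data | r = 5) = (4/9)(4/9) = 16/81; P(data | r = 8) = (1/9)(1/9) = 1/81.
Weighting by the prior gives 1/5 · 64/81 = 64/405, 1/5 · 4/9 = 4/45, 1/5 · 25/81 = 5/81, 1/5 · 16/81 = 16/405, 1/5 · 1/81 = 1/405; these sum to 142/405.
Hence P(r = 3 | data) = (4/45) / (142/405) = 18/71.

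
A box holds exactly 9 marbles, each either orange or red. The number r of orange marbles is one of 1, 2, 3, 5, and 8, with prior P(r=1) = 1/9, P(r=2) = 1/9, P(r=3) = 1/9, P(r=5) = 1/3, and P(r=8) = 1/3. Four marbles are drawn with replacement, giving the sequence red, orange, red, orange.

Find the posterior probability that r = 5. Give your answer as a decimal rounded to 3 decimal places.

0.607

Under each hypothesis, the probability of the observed sequence is: P(data | r = 1) = (8/9)(1/9)(8/9)(1/9) = 0.0097546; P(data | r = 2) = (7/9)(2/9)(7/9)(2/9) = 0.029873; P(data | r = 3) = (6/9)(3/9)(6/9)(3/9) = 0.049383; P(data | r = 5) = (4/9)(5/9)(4/9)(5/9) = 0.060966; P(data | r = 8) = (1/9)(8/9)(1/9)(8/9) = 0.0097546.
Multiplying each by its prior: 1/9 · 0.0097546 = 0.0010838, 1/9 · 0.029873 = 0.0033193, 1/9 · 0.049383 = 0.005487, 1/3 · 0.060966 = 0.020322, 1/3 · 0.0097546 = 0.0032515; these sum to 0.033464.
By Bayes' rule, P(r = 5 | data) = (0.020322) / (0.033464) = 0.60729.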